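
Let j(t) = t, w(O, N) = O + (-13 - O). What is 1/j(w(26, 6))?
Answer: -1/13 ≈ -0.076923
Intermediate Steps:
w(O, N) = -13
1/j(w(26, 6)) = 1/(-13) = -1/13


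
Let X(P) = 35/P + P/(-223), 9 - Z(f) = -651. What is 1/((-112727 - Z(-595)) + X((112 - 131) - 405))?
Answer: -94552/10720795653 ≈ -8.8195e-6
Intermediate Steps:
Z(f) = 660 (Z(f) = 9 - 1*(-651) = 9 + 651 = 660)
X(P) = 35/P - P/223 (X(P) = 35/P + P*(-1/223) = 35/P - P/223)
1/((-112727 - Z(-595)) + X((112 - 131) - 405)) = 1/((-112727 - 1*660) + (35/((112 - 131) - 405) - ((112 - 131) - 405)/223)) = 1/((-112727 - 660) + (35/(-19 - 405) - (-19 - 405)/223)) = 1/(-113387 + (35/(-424) - 1/223*(-424))) = 1/(-113387 + (35*(-1/424) + 424/223)) = 1/(-113387 + (-35/424 + 424/223)) = 1/(-113387 + 171971/94552) = 1/(-10720795653/94552) = -94552/10720795653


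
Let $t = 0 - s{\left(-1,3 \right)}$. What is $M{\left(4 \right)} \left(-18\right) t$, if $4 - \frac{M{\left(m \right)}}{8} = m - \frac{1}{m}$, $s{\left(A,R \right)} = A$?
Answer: $-36$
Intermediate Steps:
$t = 1$ ($t = 0 - -1 = 0 + 1 = 1$)
$M{\left(m \right)} = 32 - 8 m + \frac{8}{m}$ ($M{\left(m \right)} = 32 - 8 \left(m - \frac{1}{m}\right) = 32 - \left(- \frac{8}{m} + 8 m\right) = 32 - 8 m + \frac{8}{m}$)
$M{\left(4 \right)} \left(-18\right) t = \left(32 - 32 + \frac{8}{4}\right) \left(-18\right) 1 = \left(32 - 32 + 8 \cdot \frac{1}{4}\right) \left(-18\right) 1 = \left(32 - 32 + 2\right) \left(-18\right) 1 = 2 \left(-18\right) 1 = \left(-36\right) 1 = -36$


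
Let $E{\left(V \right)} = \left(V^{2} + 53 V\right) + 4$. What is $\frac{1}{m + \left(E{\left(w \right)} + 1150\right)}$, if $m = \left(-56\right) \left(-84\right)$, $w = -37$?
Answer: $\frac{1}{5266} \approx 0.0001899$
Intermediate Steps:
$E{\left(V \right)} = 4 + V^{2} + 53 V$
$m = 4704$
$\frac{1}{m + \left(E{\left(w \right)} + 1150\right)} = \frac{1}{4704 + \left(\left(4 + \left(-37\right)^{2} + 53 \left(-37\right)\right) + 1150\right)} = \frac{1}{4704 + \left(\left(4 + 1369 - 1961\right) + 1150\right)} = \frac{1}{4704 + \left(-588 + 1150\right)} = \frac{1}{4704 + 562} = \frac{1}{5266}$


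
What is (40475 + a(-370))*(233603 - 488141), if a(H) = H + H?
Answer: -10114067430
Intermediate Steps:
a(H) = 2*H
(40475 + a(-370))*(233603 - 488141) = (40475 + 2*(-370))*(233603 - 488141) = (40475 - 740)*(-254538) = 39735*(-254538) = -10114067430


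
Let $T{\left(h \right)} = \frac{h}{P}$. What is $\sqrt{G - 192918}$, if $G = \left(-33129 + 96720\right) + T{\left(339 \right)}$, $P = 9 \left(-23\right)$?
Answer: $\frac{2 i \sqrt{153933411}}{69} \approx 359.62 i$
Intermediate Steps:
$P = -207$
$T{\left(h \right)} = - \frac{h}{207}$ ($T{\left(h \right)} = \frac{h}{-207} = h \left(- \frac{1}{207}\right) = - \frac{h}{207}$)
$G = \frac{4387666}{69}$ ($G = \left(-33129 + 96720\right) - \frac{113}{69} = 63591 - \frac{113}{69} = \frac{4387666}{69} \approx 63589.0$)
$\sqrt{G - 192918} = \sqrt{\frac{4387666}{69} - 192918} = \sqrt{- \frac{8923676}{69}} = \frac{2 i \sqrt{153933411}}{69}$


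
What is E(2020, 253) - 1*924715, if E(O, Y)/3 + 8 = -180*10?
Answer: -930139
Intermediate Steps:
E(O, Y) = -5424 (E(O, Y) = -24 + 3*(-180*10) = -24 + 3*(-1800) = -24 - 5400 = -5424)
E(2020, 253) - 1*924715 = -5424 - 1*924715 = -5424 - 924715 = -930139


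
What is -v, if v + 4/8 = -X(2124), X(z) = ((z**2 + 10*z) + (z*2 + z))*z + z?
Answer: 19281625273/2 ≈ 9.6408e+9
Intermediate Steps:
X(z) = z + z*(z**2 + 13*z) (X(z) = ((z**2 + 10*z) + (2*z + z))*z + z = ((z**2 + 10*z) + 3*z)*z + z = (z**2 + 13*z)*z + z = z*(z**2 + 13*z) + z = z + z*(z**2 + 13*z))
v = -19281625273/2 (v = -1/2 - 2124*(1 + 2124**2 + 13*2124) = -1/2 - 2124*(1 + 4511376 + 27612) = -1/2 - 2124*4538989 = -1/2 - 1*9640812636 = -1/2 - 9640812636 = -19281625273/2 ≈ -9.6408e+9)
-v = -1*(-19281625273/2) = 19281625273/2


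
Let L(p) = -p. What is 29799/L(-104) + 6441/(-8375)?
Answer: 248896761/871000 ≈ 285.76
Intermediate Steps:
29799/L(-104) + 6441/(-8375) = 29799/((-1*(-104))) + 6441/(-8375) = 29799/104 + 6441*(-1/8375) = 29799*(1/104) - 6441/8375 = 29799/104 - 6441/8375 = 248896761/871000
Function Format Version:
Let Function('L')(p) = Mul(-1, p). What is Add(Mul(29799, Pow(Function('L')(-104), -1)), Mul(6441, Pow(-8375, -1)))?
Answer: Rational(248896761, 871000) ≈ 285.76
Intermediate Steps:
Add(Mul(29799, Pow(Function('L')(-104), -1)), Mul(6441, Pow(-8375, -1))) = Add(Mul(29799, Pow(Mul(-1, -104), -1)), Mul(6441, Pow(-8375, -1))) = Add(Mul(29799, Pow(104, -1)), Mul(6441, Rational(-1, 8375))) = Add(Mul(29799, Rational(1, 104)), Rational(-6441, 8375)) = Add(Rational(29799, 104), Rational(-6441, 8375)) = Rational(248896761, 871000)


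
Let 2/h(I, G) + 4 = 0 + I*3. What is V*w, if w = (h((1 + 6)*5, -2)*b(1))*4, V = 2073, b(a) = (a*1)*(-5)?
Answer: -82920/101 ≈ -820.99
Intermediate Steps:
b(a) = -5*a (b(a) = a*(-5) = -5*a)
h(I, G) = 2/(-4 + 3*I) (h(I, G) = 2/(-4 + (0 + I*3)) = 2/(-4 + (0 + 3*I)) = 2/(-4 + 3*I))
w = -40/101 (w = ((2/(-4 + 3*((1 + 6)*5)))*(-5*1))*4 = ((2/(-4 + 3*(7*5)))*(-5))*4 = ((2/(-4 + 3*35))*(-5))*4 = ((2/(-4 + 105))*(-5))*4 = ((2/101)*(-5))*4 = -10/101*4 = -40/101 ≈ -0.39604)
V*w = 2073*(-40/101) = -82920/101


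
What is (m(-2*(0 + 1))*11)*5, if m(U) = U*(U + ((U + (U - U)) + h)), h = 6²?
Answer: -3520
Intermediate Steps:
h = 36
m(U) = U*(36 + 2*U) (m(U) = U*(U + ((U + (U - U)) + 36)) = U*(U + ((U + 0) + 36)) = U*(U + (U + 36)) = U*(U + (36 + U)) = U*(36 + 2*U))
(m(-2*(0 + 1))*11)*5 = ((2*(-2*(0 + 1))*(18 - 2*(0 + 1)))*11)*5 = ((2*(-2*1)*(18 - 2*1))*11)*5 = ((2*(-2)*(18 - 2))*11)*5 = ((2*(-2)*16)*11)*5 = -64*11*5 = -704*5 = -3520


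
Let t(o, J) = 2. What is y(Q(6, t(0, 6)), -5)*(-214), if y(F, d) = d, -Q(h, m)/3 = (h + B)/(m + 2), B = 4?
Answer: 1070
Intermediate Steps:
Q(h, m) = -3*(4 + h)/(2 + m) (Q(h, m) = -3*(h + 4)/(m + 2) = -3*(4 + h)/(2 + m))
y(Q(6, t(0, 6)), -5)*(-214) = -5*(-214) = 1070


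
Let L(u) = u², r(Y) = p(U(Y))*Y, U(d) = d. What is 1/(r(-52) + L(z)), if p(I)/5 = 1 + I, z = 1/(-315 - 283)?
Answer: 357604/4741829041 ≈ 7.5415e-5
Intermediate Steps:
z = -1/598 (z = 1/(-598) = -1/598 ≈ -0.0016722)
p(I) = 5 + 5*I (p(I) = 5*(1 + I) = 5 + 5*I)
r(Y) = Y*(5 + 5*Y) (r(Y) = (5 + 5*Y)*Y = Y*(5 + 5*Y))
1/(r(-52) + L(z)) = 1/(5*(-52)*(1 - 52) + (-1/598)²) = 1/(5*(-52)*(-51) + 1/357604) = 1/(13260 + 1/357604) = 1/(4741829041/357604) = 357604/4741829041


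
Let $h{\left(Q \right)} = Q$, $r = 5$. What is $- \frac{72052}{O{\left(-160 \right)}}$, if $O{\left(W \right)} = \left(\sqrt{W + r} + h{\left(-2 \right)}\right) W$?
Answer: $- \frac{18013}{3180} - \frac{18013 i \sqrt{155}}{6360} \approx -5.6645 - 35.261 i$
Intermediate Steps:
$O{\left(W \right)} = W \left(-2 + \sqrt{5 + W}\right)$ ($O{\left(W \right)} = \left(\sqrt{W + 5} - 2\right) W = \left(\sqrt{5 + W} - 2\right) W = \left(-2 + \sqrt{5 + W}\right) W = W \left(-2 + \sqrt{5 + W}\right)$)
$- \frac{72052}{O{\left(-160 \right)}} = - \frac{72052}{\left(-160\right) \left(-2 + \sqrt{5 - 160}\right)} = - \frac{72052}{\left(-160\right) \left(-2 + \sqrt{-155}\right)} = - \frac{72052}{\left(-160\right) \left(-2 + i \sqrt{155}\right)} = - \frac{72052}{320 - 160 i \sqrt{155}}$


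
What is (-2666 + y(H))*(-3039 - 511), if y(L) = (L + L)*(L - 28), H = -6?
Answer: 8015900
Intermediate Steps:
y(L) = 2*L*(-28 + L) (y(L) = (2*L)*(-28 + L) = 2*L*(-28 + L))
(-2666 + y(H))*(-3039 - 511) = (-2666 + 2*(-6)*(-28 - 6))*(-3039 - 511) = (-2666 + 2*(-6)*(-34))*(-3550) = (-2666 + 408)*(-3550) = -2258*(-3550) = 8015900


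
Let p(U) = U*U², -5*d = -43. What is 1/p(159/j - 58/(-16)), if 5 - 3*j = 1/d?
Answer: 21952000/22816892428147 ≈ 9.6209e-7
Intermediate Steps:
d = 43/5 (d = -⅕*(-43) = 43/5 ≈ 8.6000)
j = 70/43 (j = 5/3 - 1/(3*43/5) = 5/3 - ⅓*5/43 = 5/3 - 5/129 = 70/43 ≈ 1.6279)
p(U) = U³
1/p(159/j - 58/(-16)) = 1/((159/(70/43) - 58/(-16))³) = 1/((159*(43/70) - 58*(-1/16))³) = 1/((6837/70 + 29/8)³) = 1/((28363/280)³) = 1/(22816892428147/21952000) = 21952000/22816892428147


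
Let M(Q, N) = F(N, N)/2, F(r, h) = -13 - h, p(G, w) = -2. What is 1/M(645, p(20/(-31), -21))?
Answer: -2/11 ≈ -0.18182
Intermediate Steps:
M(Q, N) = -13/2 - N/2 (M(Q, N) = (-13 - N)/2 = (-13 - N)*(1/2) = -13/2 - N/2)
1/M(645, p(20/(-31), -21)) = 1/(-13/2 - 1/2*(-2)) = 1/(-13/2 + 1) = 1/(-11/2) = -2/11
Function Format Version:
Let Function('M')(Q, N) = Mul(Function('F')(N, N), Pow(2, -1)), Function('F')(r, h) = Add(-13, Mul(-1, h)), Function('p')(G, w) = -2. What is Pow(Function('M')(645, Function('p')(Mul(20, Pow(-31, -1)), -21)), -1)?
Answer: Rational(-2, 11) ≈ -0.18182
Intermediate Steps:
Function('M')(Q, N) = Add(Rational(-13, 2), Mul(Rational(-1, 2), N)) (Function('M')(Q, N) = Mul(Add(-13, Mul(-1, N)), Pow(2, -1)) = Mul(Add(-13, Mul(-1, N)), Rational(1, 2)) = Add(Rational(-13, 2), Mul(Rational(-1, 2), N)))
Pow(Function('M')(645, Function('p')(Mul(20, Pow(-31, -1)), -21)), -1) = Pow(Add(Rational(-13, 2), Mul(Rational(-1, 2), -2)), -1) = Pow(Add(Rational(-13, 2), 1), -1) = Pow(Rational(-11, 2), -1) = Rational(-2, 11)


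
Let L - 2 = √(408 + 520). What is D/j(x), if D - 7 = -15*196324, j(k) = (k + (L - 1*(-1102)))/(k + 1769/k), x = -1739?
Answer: -269445656668950/33314023 - 1697295475080*√58/33314023 ≈ -8.4761e+6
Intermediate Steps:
L = 2 + 4*√58 (L = 2 + √(408 + 520) = 2 + √928 = 2 + 4*√58 ≈ 32.463)
j(k) = (1104 + k + 4*√58)/(k + 1769/k) (j(k) = (k + ((2 + 4*√58) - 1*(-1102)))/(k + 1769/k) = (k + ((2 + 4*√58) + 1102))/(k + 1769/k) = (k + (1104 + 4*√58))/(k + 1769/k) = (1104 + k + 4*√58)/(k + 1769/k))
D = -2944853 (D = 7 - 15*196324 = 7 - 2944860 = -2944853)
D/j(x) = -2944853*(-(1769 + (-1739)²)/(1739*(1104 - 1739 + 4*√58))) = -2944853*(-(1769 + 3024121)/(1739*(-635 + 4*√58))) = -2944853*(-3025890/(1739*(-635 + 4*√58))) = -2944853/(220853/605178 - 3478*√58/1512945)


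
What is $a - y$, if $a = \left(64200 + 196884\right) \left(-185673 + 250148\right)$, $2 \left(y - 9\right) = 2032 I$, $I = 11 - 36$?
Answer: $16833416291$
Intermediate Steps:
$I = -25$
$y = -25391$ ($y = 9 + \frac{2032 \left(-25\right)}{2} = 9 + \frac{1}{2} \left(-50800\right) = 9 - 25400 = -25391$)
$a = 16833390900$ ($a = 261084 \cdot 64475 = 16833390900$)
$a - y = 16833390900 - -25391 = 16833390900 + 25391 = 16833416291$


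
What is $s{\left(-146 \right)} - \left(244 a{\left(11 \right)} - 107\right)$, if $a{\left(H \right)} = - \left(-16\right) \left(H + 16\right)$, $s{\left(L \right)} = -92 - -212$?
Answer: $-105181$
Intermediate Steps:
$s{\left(L \right)} = 120$ ($s{\left(L \right)} = -92 + 212 = 120$)
$a{\left(H \right)} = 256 + 16 H$ ($a{\left(H \right)} = - \left(-16\right) \left(16 + H\right) = - (-256 - 16 H) = 256 + 16 H$)
$s{\left(-146 \right)} - \left(244 a{\left(11 \right)} - 107\right) = 120 - \left(244 \left(256 + 16 \cdot 11\right) - 107\right) = 120 - \left(244 \left(256 + 176\right) - 107\right) = 120 - \left(244 \cdot 432 - 107\right) = 120 - \left(105408 - 107\right) = 120 - 105301 = -105181$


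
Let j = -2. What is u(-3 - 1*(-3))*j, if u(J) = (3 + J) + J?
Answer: -6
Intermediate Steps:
u(J) = 3 + 2*J
u(-3 - 1*(-3))*j = (3 + 2*(-3 - 1*(-3)))*(-2) = (3 + 2*(-3 + 3))*(-2) = (3 + 2*0)*(-2) = (3 + 0)*(-2) = 3*(-2) = -6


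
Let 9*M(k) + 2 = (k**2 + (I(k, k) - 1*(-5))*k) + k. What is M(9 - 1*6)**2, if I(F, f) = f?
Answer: 1156/81 ≈ 14.272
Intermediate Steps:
M(k) = -2/9 + k/9 + k**2/9 + k*(5 + k)/9 (M(k) = -2/9 + ((k**2 + (k - 1*(-5))*k) + k)/9 = -2/9 + ((k**2 + (k + 5)*k) + k)/9 = -2/9 + ((k**2 + (5 + k)*k) + k)/9 = -2/9 + ((k**2 + k*(5 + k)) + k)/9 = -2/9 + (k + k**2 + k*(5 + k))/9 = -2/9 + (k/9 + k**2/9 + k*(5 + k)/9) = -2/9 + k/9 + k**2/9 + k*(5 + k)/9)
M(9 - 1*6)**2 = (-2/9 + 2*(9 - 1*6)/3 + 2*(9 - 1*6)**2/9)**2 = (-2/9 + 2*(9 - 6)/3 + 2*(9 - 6)**2/9)**2 = (-2/9 + (2/3)*3 + (2/9)*3**2)**2 = (-2/9 + 2 + (2/9)*9)**2 = (-2/9 + 2 + 2)**2 = (34/9)**2 = 1156/81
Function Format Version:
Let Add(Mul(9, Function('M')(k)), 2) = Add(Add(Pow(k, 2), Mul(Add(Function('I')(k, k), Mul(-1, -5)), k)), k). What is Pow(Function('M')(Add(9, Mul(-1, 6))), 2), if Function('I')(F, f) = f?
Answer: Rational(1156, 81) ≈ 14.272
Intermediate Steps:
Function('M')(k) = Add(Rational(-2, 9), Mul(Rational(1, 9), k), Mul(Rational(1, 9), Pow(k, 2)), Mul(Rational(1, 9), k, Add(5, k))) (Function('M')(k) = Add(Rational(-2, 9), Mul(Rational(1, 9), Add(Add(Pow(k, 2), Mul(Add(k, Mul(-1, -5)), k)), k))) = Add(Rational(-2, 9), Mul(Rational(1, 9), Add(Add(Pow(k, 2), Mul(Add(k, 5), k)), k))) = Add(Rational(-2, 9), Mul(Rational(1, 9), Add(Add(Pow(k, 2), Mul(Add(5, k), k)), k))) = Add(Rational(-2, 9), Mul(Rational(1, 9), Add(Add(Pow(k, 2), Mul(k, Add(5, k))), k))) = Add(Rational(-2, 9), Mul(Rational(1, 9), Add(k, Pow(k, 2), Mul(k, Add(5, k))))) = Add(Rational(-2, 9), Add(Mul(Rational(1, 9), k), Mul(Rational(1, 9), Pow(k, 2)), Mul(Rational(1, 9), k, Add(5, k)))) = Add(Rational(-2, 9), Mul(Rational(1, 9), k), Mul(Rational(1, 9), Pow(k, 2)), Mul(Rational(1, 9), k, Add(5, k))))
Pow(Function('M')(Add(9, Mul(-1, 6))), 2) = Pow(Add(Rational(-2, 9), Mul(Rational(2, 3), Add(9, Mul(-1, 6))), Mul(Rational(2, 9), Pow(Add(9, Mul(-1, 6)), 2))), 2) = Pow(Add(Rational(-2, 9), Mul(Rational(2, 3), Add(9, -6)), Mul(Rational(2, 9), Pow(Add(9, -6), 2))), 2) = Pow(Add(Rational(-2, 9), Mul(Rational(2, 3), 3), Mul(Rational(2, 9), Pow(3, 2))), 2) = Pow(Add(Rational(-2, 9), 2, Mul(Rational(2, 9), 9)), 2) = Pow(Add(Rational(-2, 9), 2, 2), 2) = Pow(Rational(34, 9), 2) = Rational(1156, 81)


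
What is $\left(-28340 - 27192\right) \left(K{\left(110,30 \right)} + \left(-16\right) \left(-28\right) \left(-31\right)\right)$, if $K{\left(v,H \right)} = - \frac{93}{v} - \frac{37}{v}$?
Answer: $\frac{8484234492}{11} \approx 7.7129 \cdot 10^{8}$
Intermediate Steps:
$K{\left(v,H \right)} = - \frac{130}{v}$
$\left(-28340 - 27192\right) \left(K{\left(110,30 \right)} + \left(-16\right) \left(-28\right) \left(-31\right)\right) = \left(-28340 - 27192\right) \left(- \frac{130}{110} + \left(-16\right) \left(-28\right) \left(-31\right)\right) = - 55532 \left(\left(-130\right) \frac{1}{110} + 448 \left(-31\right)\right) = - 55532 \left(- \frac{13}{11} - 13888\right) = \left(-55532\right) \left(- \frac{152781}{11}\right) = \frac{8484234492}{11}$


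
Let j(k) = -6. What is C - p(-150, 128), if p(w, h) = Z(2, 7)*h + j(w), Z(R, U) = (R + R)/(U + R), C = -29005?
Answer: -261503/9 ≈ -29056.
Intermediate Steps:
Z(R, U) = 2*R/(R + U) (Z(R, U) = (2*R)/(R + U) = 2*R/(R + U))
p(w, h) = -6 + 4*h/9 (p(w, h) = (2*2/(2 + 7))*h - 6 = (2*2/9)*h - 6 = (2*2*(⅑))*h - 6 = 4*h/9 - 6 = -6 + 4*h/9)
C - p(-150, 128) = -29005 - (-6 + (4/9)*128) = -29005 - (-6 + 512/9) = -29005 - 1*458/9 = -29005 - 458/9 = -261503/9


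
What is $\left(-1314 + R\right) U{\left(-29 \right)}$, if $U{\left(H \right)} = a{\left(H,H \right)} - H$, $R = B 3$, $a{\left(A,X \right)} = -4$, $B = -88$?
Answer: $-39450$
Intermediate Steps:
$R = -264$ ($R = \left(-88\right) 3 = -264$)
$U{\left(H \right)} = -4 - H$
$\left(-1314 + R\right) U{\left(-29 \right)} = \left(-1314 - 264\right) \left(-4 - -29\right) = - 1578 \left(-4 + 29\right) = \left(-1578\right) 25 = -39450$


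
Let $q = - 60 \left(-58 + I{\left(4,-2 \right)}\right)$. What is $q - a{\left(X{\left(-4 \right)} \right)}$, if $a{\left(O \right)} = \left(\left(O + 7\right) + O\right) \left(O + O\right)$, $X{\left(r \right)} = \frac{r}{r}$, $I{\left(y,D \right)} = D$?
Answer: $3582$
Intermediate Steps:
$X{\left(r \right)} = 1$
$a{\left(O \right)} = 2 O \left(7 + 2 O\right)$ ($a{\left(O \right)} = \left(\left(7 + O\right) + O\right) 2 O = \left(7 + 2 O\right) 2 O = 2 O \left(7 + 2 O\right)$)
$q = 3600$ ($q = - 60 \left(-58 - 2\right) = \left(-60\right) \left(-60\right) = 3600$)
$q - a{\left(X{\left(-4 \right)} \right)} = 3600 - 2 \cdot 1 \left(7 + 2 \cdot 1\right) = 3600 - 2 \cdot 1 \left(7 + 2\right) = 3600 - 2 \cdot 1 \cdot 9 = 3600 - 18 = 3582$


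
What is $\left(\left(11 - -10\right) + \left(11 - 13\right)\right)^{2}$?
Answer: $361$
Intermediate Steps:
$\left(\left(11 - -10\right) + \left(11 - 13\right)\right)^{2} = \left(\left(11 + 10\right) + \left(11 - 13\right)\right)^{2} = \left(21 - 2\right)^{2} = 19^{2} = 361$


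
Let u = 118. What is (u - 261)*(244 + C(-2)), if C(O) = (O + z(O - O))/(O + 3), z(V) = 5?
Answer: -35321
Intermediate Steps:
C(O) = (5 + O)/(3 + O) (C(O) = (O + 5)/(O + 3) = (5 + O)/(3 + O))
(u - 261)*(244 + C(-2)) = (118 - 261)*(244 + (5 - 2)/(3 - 2)) = -143*(244 + 3/1) = -143*(244 + 1*3) = -143*(244 + 3) = -143*247 = -35321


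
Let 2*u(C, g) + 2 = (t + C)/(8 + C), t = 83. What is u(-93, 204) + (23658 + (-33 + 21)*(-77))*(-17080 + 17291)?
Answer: 88175618/17 ≈ 5.1868e+6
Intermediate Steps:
u(C, g) = -1 + (83 + C)/(2*(8 + C)) (u(C, g) = -1 + ((83 + C)/(8 + C))/2 = -1 + (83 + C)/(2*(8 + C)))
u(-93, 204) + (23658 + (-33 + 21)*(-77))*(-17080 + 17291) = (67 - 1*(-93))/(2*(8 - 93)) + (23658 + (-33 + 21)*(-77))*(-17080 + 17291) = (½)*(67 + 93)/(-85) + (23658 - 12*(-77))*211 = (½)*(-1/85)*160 + (23658 + 924)*211 = -16/17 + 24582*211 = -16/17 + 5186802 = 88175618/17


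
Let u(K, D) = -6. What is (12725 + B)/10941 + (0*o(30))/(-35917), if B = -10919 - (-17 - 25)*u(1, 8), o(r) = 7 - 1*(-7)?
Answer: 74/521 ≈ 0.14203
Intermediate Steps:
o(r) = 14 (o(r) = 7 + 7 = 14)
B = -11171 (B = -10919 - (-17 - 25)*(-6) = -10919 - (-42)*(-6) = -10919 - 1*252 = -10919 - 252 = -11171)
(12725 + B)/10941 + (0*o(30))/(-35917) = (12725 - 11171)/10941 + (0*14)/(-35917) = 1554*(1/10941) + 0*(-1/35917) = 74/521 + 0 = 74/521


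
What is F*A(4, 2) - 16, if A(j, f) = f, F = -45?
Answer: -106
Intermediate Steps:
F*A(4, 2) - 16 = -45*2 - 16 = -90 - 16 = -106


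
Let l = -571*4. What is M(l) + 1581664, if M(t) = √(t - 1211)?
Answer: 1581664 + I*√3495 ≈ 1.5817e+6 + 59.119*I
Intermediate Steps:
l = -2284
M(t) = √(-1211 + t)
M(l) + 1581664 = √(-1211 - 2284) + 1581664 = √(-3495) + 1581664 = I*√3495 + 1581664 = 1581664 + I*√3495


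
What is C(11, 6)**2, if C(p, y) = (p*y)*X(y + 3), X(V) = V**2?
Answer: 28579716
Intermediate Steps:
C(p, y) = p*y*(3 + y)**2 (C(p, y) = (p*y)*(y + 3)**2 = (p*y)*(3 + y)**2 = p*y*(3 + y)**2)
C(11, 6)**2 = (11*6*(3 + 6)**2)**2 = (11*6*9**2)**2 = (11*6*81)**2 = 5346**2 = 28579716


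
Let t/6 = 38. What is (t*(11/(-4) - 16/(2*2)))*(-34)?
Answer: 52326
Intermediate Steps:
t = 228 (t = 6*38 = 228)
(t*(11/(-4) - 16/(2*2)))*(-34) = (228*(11/(-4) - 16/(2*2)))*(-34) = (228*(11*(-¼) - 16/4))*(-34) = (228*(-11/4 - 16*¼))*(-34) = (228*(-11/4 - 4))*(-34) = (228*(-27/4))*(-34) = -1539*(-34) = 52326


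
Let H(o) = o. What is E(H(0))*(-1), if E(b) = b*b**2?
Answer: 0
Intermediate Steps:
E(b) = b**3
E(H(0))*(-1) = 0**3*(-1) = 0*(-1) = 0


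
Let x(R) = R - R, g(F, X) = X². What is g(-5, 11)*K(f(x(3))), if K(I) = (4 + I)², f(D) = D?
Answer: 1936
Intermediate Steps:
x(R) = 0
g(-5, 11)*K(f(x(3))) = 11²*(4 + 0)² = 121*4² = 121*16 = 1936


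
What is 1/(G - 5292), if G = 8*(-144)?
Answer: -1/6444 ≈ -0.00015518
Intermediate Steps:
G = -1152
1/(G - 5292) = 1/(-1152 - 5292) = 1/(-6444) = -1/6444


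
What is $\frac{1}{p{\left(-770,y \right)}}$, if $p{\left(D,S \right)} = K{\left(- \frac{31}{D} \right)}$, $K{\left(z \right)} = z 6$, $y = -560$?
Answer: $\frac{385}{93} \approx 4.1398$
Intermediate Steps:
$K{\left(z \right)} = 6 z$
$p{\left(D,S \right)} = - \frac{186}{D}$ ($p{\left(D,S \right)} = 6 \left(- \frac{31}{D}\right) = - \frac{186}{D}$)
$\frac{1}{p{\left(-770,y \right)}} = \frac{1}{\left(-186\right) \frac{1}{-770}} = \frac{1}{\left(-186\right) \left(- \frac{1}{770}\right)} = \frac{1}{\frac{93}{385}} = \frac{385}{93}$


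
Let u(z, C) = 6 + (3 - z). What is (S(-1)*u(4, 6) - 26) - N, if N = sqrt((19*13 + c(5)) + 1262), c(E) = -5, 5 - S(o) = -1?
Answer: 4 - 4*sqrt(94) ≈ -34.781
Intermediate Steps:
S(o) = 6 (S(o) = 5 - 1*(-1) = 5 + 1 = 6)
u(z, C) = 9 - z
N = 4*sqrt(94) (N = sqrt((19*13 - 5) + 1262) = sqrt((247 - 5) + 1262) = sqrt(242 + 1262) = sqrt(1504) = 4*sqrt(94) ≈ 38.781)
(S(-1)*u(4, 6) - 26) - N = (6*(9 - 1*4) - 26) - 4*sqrt(94) = (6*(9 - 4) - 26) - 4*sqrt(94) = (6*5 - 26) - 4*sqrt(94) = (30 - 26) - 4*sqrt(94) = 4 - 4*sqrt(94)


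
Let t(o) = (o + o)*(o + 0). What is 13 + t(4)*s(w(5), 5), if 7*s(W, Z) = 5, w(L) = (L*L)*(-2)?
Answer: 251/7 ≈ 35.857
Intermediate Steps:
w(L) = -2*L² (w(L) = L²*(-2) = -2*L²)
s(W, Z) = 5/7 (s(W, Z) = (⅐)*5 = 5/7)
t(o) = 2*o² (t(o) = (2*o)*o = 2*o²)
13 + t(4)*s(w(5), 5) = 13 + (2*4²)*(5/7) = 13 + (2*16)*(5/7) = 13 + 32*(5/7) = 13 + 160/7 = 251/7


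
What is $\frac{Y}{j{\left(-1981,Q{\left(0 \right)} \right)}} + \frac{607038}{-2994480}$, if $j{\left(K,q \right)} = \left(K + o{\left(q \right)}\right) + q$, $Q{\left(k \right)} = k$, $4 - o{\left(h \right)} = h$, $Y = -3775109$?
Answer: $\frac{209320153411}{109631240} \approx 1909.3$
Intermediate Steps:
$o{\left(h \right)} = 4 - h$
$j{\left(K,q \right)} = 4 + K$ ($j{\left(K,q \right)} = \left(K - \left(-4 + q\right)\right) + q = \left(4 + K - q\right) + q = 4 + K$)
$\frac{Y}{j{\left(-1981,Q{\left(0 \right)} \right)}} + \frac{607038}{-2994480} = - \frac{3775109}{4 - 1981} + \frac{607038}{-2994480} = - \frac{3775109}{-1977} + 607038 \left(- \frac{1}{2994480}\right) = \left(-3775109\right) \left(- \frac{1}{1977}\right) - \frac{101173}{499080} = \frac{3775109}{1977} - \frac{101173}{499080} = \frac{209320153411}{109631240}$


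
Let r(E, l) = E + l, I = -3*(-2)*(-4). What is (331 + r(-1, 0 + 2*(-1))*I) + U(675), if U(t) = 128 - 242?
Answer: 289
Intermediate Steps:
U(t) = -114
I = -24 (I = 6*(-4) = -24)
(331 + r(-1, 0 + 2*(-1))*I) + U(675) = (331 + (-1 + (0 + 2*(-1)))*(-24)) - 114 = (331 + (-1 + (0 - 2))*(-24)) - 114 = (331 + (-1 - 2)*(-24)) - 114 = (331 - 3*(-24)) - 114 = (331 + 72) - 114 = 403 - 114 = 289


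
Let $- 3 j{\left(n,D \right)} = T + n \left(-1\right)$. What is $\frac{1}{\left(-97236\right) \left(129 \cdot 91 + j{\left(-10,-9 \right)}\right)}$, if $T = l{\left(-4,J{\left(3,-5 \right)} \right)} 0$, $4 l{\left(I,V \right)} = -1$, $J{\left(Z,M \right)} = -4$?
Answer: $- \frac{1}{1141129284} \approx -8.7632 \cdot 10^{-10}$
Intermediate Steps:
$l{\left(I,V \right)} = - \frac{1}{4}$ ($l{\left(I,V \right)} = \frac{1}{4} \left(-1\right) = - \frac{1}{4}$)
$T = 0$ ($T = \left(- \frac{1}{4}\right) 0 = 0$)
$j{\left(n,D \right)} = \frac{n}{3}$ ($j{\left(n,D \right)} = - \frac{0 + n \left(-1\right)}{3} = - \frac{0 - n}{3} = - \frac{\left(-1\right) n}{3} = \frac{n}{3}$)
$\frac{1}{\left(-97236\right) \left(129 \cdot 91 + j{\left(-10,-9 \right)}\right)} = \frac{1}{\left(-97236\right) \left(129 \cdot 91 + \frac{1}{3} \left(-10\right)\right)} = - \frac{1}{97236 \left(11739 - \frac{10}{3}\right)} = - \frac{1}{97236 \cdot \frac{35207}{3}} = \left(- \frac{1}{97236}\right) \frac{3}{35207} = - \frac{1}{1141129284}$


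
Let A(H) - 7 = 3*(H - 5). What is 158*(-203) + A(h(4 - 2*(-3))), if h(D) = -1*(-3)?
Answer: -32073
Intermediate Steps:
h(D) = 3
A(H) = -8 + 3*H (A(H) = 7 + 3*(H - 5) = 7 + 3*(-5 + H) = 7 + (-15 + 3*H) = -8 + 3*H)
158*(-203) + A(h(4 - 2*(-3))) = 158*(-203) + (-8 + 3*3) = -32074 + (-8 + 9) = -32074 + 1 = -32073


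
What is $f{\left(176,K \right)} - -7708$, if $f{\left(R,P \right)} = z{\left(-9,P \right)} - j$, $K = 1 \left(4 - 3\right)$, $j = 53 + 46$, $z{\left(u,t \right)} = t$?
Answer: $7610$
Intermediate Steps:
$j = 99$
$K = 1$ ($K = 1 \cdot 1 = 1$)
$f{\left(R,P \right)} = -99 + P$ ($f{\left(R,P \right)} = P - 99 = -99 + P$)
$f{\left(176,K \right)} - -7708 = \left(-99 + 1\right) - -7708 = -98 + 7708 = 7610$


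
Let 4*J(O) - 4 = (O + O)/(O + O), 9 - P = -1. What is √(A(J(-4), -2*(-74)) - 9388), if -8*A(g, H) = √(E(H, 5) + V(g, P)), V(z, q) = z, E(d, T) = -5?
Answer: √(-150208 - I*√15)/4 ≈ 0.0012491 - 96.892*I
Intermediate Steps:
P = 10 (P = 9 - 1*(-1) = 9 + 1 = 10)
J(O) = 5/4 (J(O) = 1 + ((O + O)/(O + O))/4 = 1 + ((2*O)/((2*O)))/4 = 1 + ((2*O)*(1/(2*O)))/4 = 1 + (¼)*1 = 1 + ¼ = 5/4)
A(g, H) = -√(-5 + g)/8
√(A(J(-4), -2*(-74)) - 9388) = √(-√(-5 + 5/4)/8 - 9388) = √(-I*√15/16 - 9388) = √(-9388 - I*√15/16)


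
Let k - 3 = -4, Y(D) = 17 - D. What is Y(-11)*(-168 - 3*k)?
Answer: -4620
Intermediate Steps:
k = -1 (k = 3 - 4 = -1)
Y(-11)*(-168 - 3*k) = (17 - 1*(-11))*(-168 - 3*(-1)) = (17 + 11)*(-168 + 3) = 28*(-165) = -4620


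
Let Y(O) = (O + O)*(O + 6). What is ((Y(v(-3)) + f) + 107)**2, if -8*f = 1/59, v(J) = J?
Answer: 1764588049/222784 ≈ 7920.6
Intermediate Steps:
Y(O) = 2*O*(6 + O) (Y(O) = (2*O)*(6 + O) = 2*O*(6 + O))
f = -1/472 (f = -1/8/59 = -1/8*1/59 = -1/472 ≈ -0.0021186)
((Y(v(-3)) + f) + 107)**2 = ((2*(-3)*(6 - 3) - 1/472) + 107)**2 = ((2*(-3)*3 - 1/472) + 107)**2 = ((-18 - 1/472) + 107)**2 = (-8497/472 + 107)**2 = (42007/472)**2 = 1764588049/222784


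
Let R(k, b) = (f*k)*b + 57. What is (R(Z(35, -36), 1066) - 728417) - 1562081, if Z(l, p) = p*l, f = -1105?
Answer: 1481901359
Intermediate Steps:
Z(l, p) = l*p
R(k, b) = 57 - 1105*b*k (R(k, b) = (-1105*k)*b + 57 = -1105*b*k + 57 = 57 - 1105*b*k)
(R(Z(35, -36), 1066) - 728417) - 1562081 = ((57 - 1105*1066*35*(-36)) - 728417) - 1562081 = ((57 - 1105*1066*(-1260)) - 728417) - 1562081 = ((57 + 1484191800) - 728417) - 1562081 = (1484191857 - 728417) - 1562081 = 1483463440 - 1562081 = 1481901359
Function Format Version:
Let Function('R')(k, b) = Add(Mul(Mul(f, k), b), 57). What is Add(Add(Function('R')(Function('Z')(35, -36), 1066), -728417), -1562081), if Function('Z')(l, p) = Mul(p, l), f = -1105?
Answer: 1481901359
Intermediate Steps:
Function('Z')(l, p) = Mul(l, p)
Function('R')(k, b) = Add(57, Mul(-1105, b, k)) (Function('R')(k, b) = Add(Mul(Mul(-1105, k), b), 57) = Add(Mul(-1105, b, k), 57) = Add(57, Mul(-1105, b, k)))
Add(Add(Function('R')(Function('Z')(35, -36), 1066), -728417), -1562081) = Add(Add(Add(57, Mul(-1105, 1066, Mul(35, -36))), -728417), -1562081) = Add(Add(Add(57, Mul(-1105, 1066, -1260)), -728417), -1562081) = Add(Add(Add(57, 1484191800), -728417), -1562081) = Add(Add(1484191857, -728417), -1562081) = Add(1483463440, -1562081) = 1481901359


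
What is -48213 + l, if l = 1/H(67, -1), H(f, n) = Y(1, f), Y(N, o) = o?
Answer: -3230270/67 ≈ -48213.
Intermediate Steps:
H(f, n) = f
l = 1/67 ≈ 0.014925
-48213 + l = -48213 + 1/67 = -3230270/67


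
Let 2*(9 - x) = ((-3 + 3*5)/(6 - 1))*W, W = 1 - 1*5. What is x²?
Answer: 4761/25 ≈ 190.44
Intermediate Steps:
W = -4 (W = 1 - 5 = -4)
x = 69/5 (x = 9 - (-3 + 3*5)/(6 - 1)*(-4)/2 = 9 - (-3 + 15)/5*(-4)/2 = 9 - 12*(⅕)*(-4)/2 = 9 - 6*(-4)/5 = 9 - ½*(-48/5) = 9 + 24/5 = 69/5 ≈ 13.800)
x² = (69/5)² = 4761/25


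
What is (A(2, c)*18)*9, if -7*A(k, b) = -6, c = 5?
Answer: 972/7 ≈ 138.86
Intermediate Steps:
A(k, b) = 6/7 (A(k, b) = -⅐*(-6) = 6/7)
(A(2, c)*18)*9 = ((6/7)*18)*9 = (108/7)*9 = 972/7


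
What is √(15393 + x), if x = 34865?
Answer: √50258 ≈ 224.18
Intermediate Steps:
√(15393 + x) = √(15393 + 34865) = √50258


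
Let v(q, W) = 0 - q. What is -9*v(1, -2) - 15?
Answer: -6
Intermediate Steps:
v(q, W) = -q
-9*v(1, -2) - 15 = -(-9) - 15 = -9*(-1) - 15 = 9 - 15 = -6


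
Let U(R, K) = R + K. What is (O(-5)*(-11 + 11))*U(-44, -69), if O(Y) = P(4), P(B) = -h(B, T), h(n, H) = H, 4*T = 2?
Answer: 0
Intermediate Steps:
T = ½ (T = (¼)*2 = ½ ≈ 0.50000)
P(B) = -½ (P(B) = -1*½ = -½)
O(Y) = -½
U(R, K) = K + R
(O(-5)*(-11 + 11))*U(-44, -69) = (-(-11 + 11)/2)*(-69 - 44) = -½*0*(-113) = 0*(-113) = 0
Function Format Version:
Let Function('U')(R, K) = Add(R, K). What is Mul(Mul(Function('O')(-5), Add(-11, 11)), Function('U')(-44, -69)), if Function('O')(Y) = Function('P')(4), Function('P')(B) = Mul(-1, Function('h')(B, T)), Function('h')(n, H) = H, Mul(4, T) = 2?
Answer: 0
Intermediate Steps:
T = Rational(1, 2) (T = Mul(Rational(1, 4), 2) = Rational(1, 2) ≈ 0.50000)
Function('P')(B) = Rational(-1, 2) (Function('P')(B) = Mul(-1, Rational(1, 2)) = Rational(-1, 2))
Function('O')(Y) = Rational(-1, 2)
Function('U')(R, K) = Add(K, R)
Mul(Mul(Function('O')(-5), Add(-11, 11)), Function('U')(-44, -69)) = Mul(Mul(Rational(-1, 2), Add(-11, 11)), Add(-69, -44)) = Mul(Mul(Rational(-1, 2), 0), -113) = Mul(0, -113) = 0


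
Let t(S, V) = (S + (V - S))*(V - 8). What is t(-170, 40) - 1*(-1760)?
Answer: 3040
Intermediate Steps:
t(S, V) = V*(-8 + V)
t(-170, 40) - 1*(-1760) = 40*(-8 + 40) - 1*(-1760) = 40*32 + 1760 = 1280 + 1760 = 3040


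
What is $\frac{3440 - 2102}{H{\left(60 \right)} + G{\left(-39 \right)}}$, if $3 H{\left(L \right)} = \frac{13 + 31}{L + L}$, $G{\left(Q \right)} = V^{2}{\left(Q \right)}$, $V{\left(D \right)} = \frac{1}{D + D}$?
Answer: $\frac{13567320}{1241} \approx 10933.0$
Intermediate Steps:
$V{\left(D \right)} = \frac{1}{2 D}$
$G{\left(Q \right)} = \frac{1}{4 Q^{2}}$ ($G{\left(Q \right)} = \left(\frac{1}{2 Q}\right)^{2} = \frac{1}{4 Q^{2}}$)
$H{\left(L \right)} = \frac{22}{3 L}$ ($H{\left(L \right)} = \frac{\left(13 + 31\right) \frac{1}{L + L}}{3} = \frac{44 \frac{1}{2 L}}{3} = \frac{22 \frac{1}{L}}{3} = \frac{22}{3 L}$)
$\frac{3440 - 2102}{H{\left(60 \right)} + G{\left(-39 \right)}} = \frac{3440 - 2102}{\frac{22}{3 \cdot 60} + \frac{1}{4 \cdot 1521}} = \frac{1338}{\frac{22}{3} \cdot \frac{1}{60} + \frac{1}{4} \cdot \frac{1}{1521}} = \frac{1338}{\frac{11}{90} + \frac{1}{6084}} = \frac{1338}{\frac{1241}{10140}} = 1338 \cdot \frac{10140}{1241} = \frac{13567320}{1241}$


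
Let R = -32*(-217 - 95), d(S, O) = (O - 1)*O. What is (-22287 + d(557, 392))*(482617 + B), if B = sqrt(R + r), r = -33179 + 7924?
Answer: 63215587745 + 130985*I*sqrt(15271) ≈ 6.3216e+10 + 1.6187e+7*I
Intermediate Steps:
d(S, O) = O*(-1 + O) (d(S, O) = (-1 + O)*O = O*(-1 + O))
r = -25255
R = 9984 (R = -32*(-312) = 9984)
B = I*sqrt(15271) (B = sqrt(9984 - 25255) = sqrt(-15271) = I*sqrt(15271) ≈ 123.58*I)
(-22287 + d(557, 392))*(482617 + B) = (-22287 + 392*(-1 + 392))*(482617 + I*sqrt(15271)) = (-22287 + 392*391)*(482617 + I*sqrt(15271)) = (-22287 + 153272)*(482617 + I*sqrt(15271)) = 130985*(482617 + I*sqrt(15271)) = 63215587745 + 130985*I*sqrt(15271)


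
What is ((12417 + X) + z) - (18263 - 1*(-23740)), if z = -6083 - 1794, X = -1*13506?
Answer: -50969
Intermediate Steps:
X = -13506
z = -7877
((12417 + X) + z) - (18263 - 1*(-23740)) = ((12417 - 13506) - 7877) - (18263 - 1*(-23740)) = (-1089 - 7877) - (18263 + 23740) = -8966 - 1*42003 = -8966 - 42003 = -50969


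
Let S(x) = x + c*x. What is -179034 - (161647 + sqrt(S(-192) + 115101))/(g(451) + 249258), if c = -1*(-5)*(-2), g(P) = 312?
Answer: -44681677027/249570 - sqrt(12981)/83190 ≈ -1.7903e+5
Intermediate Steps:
c = -10 (c = 5*(-2) = -10)
S(x) = -9*x (S(x) = x - 10*x = -9*x)
-179034 - (161647 + sqrt(S(-192) + 115101))/(g(451) + 249258) = -179034 - (161647 + sqrt(-9*(-192) + 115101))/(312 + 249258) = -179034 - (161647 + sqrt(1728 + 115101))/249570 = -179034 - (161647 + sqrt(116829))/249570 = -179034 - (161647 + 3*sqrt(12981))/249570 = -179034 - (161647/249570 + sqrt(12981)/83190) = -179034 + (-161647/249570 - sqrt(12981)/83190) = -44681677027/249570 - sqrt(12981)/83190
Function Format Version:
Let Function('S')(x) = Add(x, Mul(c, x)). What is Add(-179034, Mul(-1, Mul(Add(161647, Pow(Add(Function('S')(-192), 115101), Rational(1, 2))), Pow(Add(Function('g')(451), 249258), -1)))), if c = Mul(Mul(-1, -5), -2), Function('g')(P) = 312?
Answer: Add(Rational(-44681677027, 249570), Mul(Rational(-1, 83190), Pow(12981, Rational(1, 2)))) ≈ -1.7903e+5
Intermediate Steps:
c = -10 (c = Mul(5, -2) = -10)
Function('S')(x) = Mul(-9, x) (Function('S')(x) = Add(x, Mul(-10, x)) = Mul(-9, x))
Add(-179034, Mul(-1, Mul(Add(161647, Pow(Add(Function('S')(-192), 115101), Rational(1, 2))), Pow(Add(Function('g')(451), 249258), -1)))) = Add(-179034, Mul(-1, Mul(Add(161647, Pow(Add(Mul(-9, -192), 115101), Rational(1, 2))), Pow(Add(312, 249258), -1)))) = Add(-179034, Mul(-1, Mul(Add(161647, Pow(Add(1728, 115101), Rational(1, 2))), Pow(249570, -1)))) = Add(-179034, Mul(-1, Mul(Add(161647, Pow(116829, Rational(1, 2))), Rational(1, 249570)))) = Add(-179034, Mul(-1, Mul(Add(161647, Mul(3, Pow(12981, Rational(1, 2)))), Rational(1, 249570)))) = Add(-179034, Mul(-1, Add(Rational(161647, 249570), Mul(Rational(1, 83190), Pow(12981, Rational(1, 2)))))) = Add(-179034, Add(Rational(-161647, 249570), Mul(Rational(-1, 83190), Pow(12981, Rational(1, 2))))) = Add(Rational(-44681677027, 249570), Mul(Rational(-1, 83190), Pow(12981, Rational(1, 2))))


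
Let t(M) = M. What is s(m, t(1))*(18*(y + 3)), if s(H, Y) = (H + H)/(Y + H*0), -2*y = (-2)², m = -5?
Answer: -180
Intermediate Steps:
y = -2 (y = -½*(-2)² = -½*4 = -2)
s(H, Y) = 2*H/Y (s(H, Y) = (2*H)/(Y + 0) = (2*H)/Y = 2*H/Y)
s(m, t(1))*(18*(y + 3)) = (2*(-5)/1)*(18*(-2 + 3)) = (2*(-5)*1)*(18*1) = -10*18 = -180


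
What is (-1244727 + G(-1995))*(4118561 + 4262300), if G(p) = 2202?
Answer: -10413429314025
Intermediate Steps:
(-1244727 + G(-1995))*(4118561 + 4262300) = (-1244727 + 2202)*(4118561 + 4262300) = -1242525*8380861 = -10413429314025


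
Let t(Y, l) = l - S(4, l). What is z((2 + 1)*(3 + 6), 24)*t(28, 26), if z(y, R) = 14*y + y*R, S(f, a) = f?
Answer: 22572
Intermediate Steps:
z(y, R) = 14*y + R*y
t(Y, l) = -4 + l (t(Y, l) = l - 1*4 = l - 4 = -4 + l)
z((2 + 1)*(3 + 6), 24)*t(28, 26) = (((2 + 1)*(3 + 6))*(14 + 24))*(-4 + 26) = ((3*9)*38)*22 = (27*38)*22 = 1026*22 = 22572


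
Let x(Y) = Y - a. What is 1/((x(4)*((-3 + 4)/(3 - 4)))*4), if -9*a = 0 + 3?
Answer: -3/52 ≈ -0.057692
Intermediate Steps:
a = -1/3 (a = -(0 + 3)/9 = -1/9*3 = -1/3 ≈ -0.33333)
x(Y) = 1/3 + Y (x(Y) = Y - 1*(-1/3) = Y + 1/3 = 1/3 + Y)
1/((x(4)*((-3 + 4)/(3 - 4)))*4) = 1/(((1/3 + 4)*((-3 + 4)/(3 - 4)))*4) = 1/((13*(1/(-1))/3)*4) = 1/((13*(1*(-1))/3)*4) = 1/(((13/3)*(-1))*4) = 1/(-13/3*4) = 1/(-52/3) = -3/52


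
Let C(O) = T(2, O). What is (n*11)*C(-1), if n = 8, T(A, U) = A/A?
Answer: 88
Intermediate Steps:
T(A, U) = 1
C(O) = 1
(n*11)*C(-1) = (8*11)*1 = 88*1 = 88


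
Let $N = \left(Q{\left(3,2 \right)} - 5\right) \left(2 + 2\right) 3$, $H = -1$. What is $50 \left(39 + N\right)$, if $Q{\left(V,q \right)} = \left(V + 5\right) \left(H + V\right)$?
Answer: $8550$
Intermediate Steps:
$Q{\left(V,q \right)} = \left(-1 + V\right) \left(5 + V\right)$ ($Q{\left(V,q \right)} = \left(V + 5\right) \left(-1 + V\right) = \left(5 + V\right) \left(-1 + V\right) = \left(-1 + V\right) \left(5 + V\right)$)
$N = 132$ ($N = \left(\left(-5 + 3^{2} + 4 \cdot 3\right) - 5\right) \left(2 + 2\right) 3 = \left(\left(-5 + 9 + 12\right) - 5\right) 4 \cdot 3 = \left(16 - 5\right) 4 \cdot 3 = 11 \cdot 4 \cdot 3 = 44 \cdot 3 = 132$)
$50 \left(39 + N\right) = 50 \left(39 + 132\right) = 50 \cdot 171 = 8550$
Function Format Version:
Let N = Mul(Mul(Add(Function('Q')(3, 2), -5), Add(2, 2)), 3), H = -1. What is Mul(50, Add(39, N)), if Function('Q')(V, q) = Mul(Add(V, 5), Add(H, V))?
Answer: 8550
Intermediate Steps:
Function('Q')(V, q) = Mul(Add(-1, V), Add(5, V)) (Function('Q')(V, q) = Mul(Add(V, 5), Add(-1, V)) = Mul(Add(5, V), Add(-1, V)) = Mul(Add(-1, V), Add(5, V)))
N = 132 (N = Mul(Mul(Add(Add(-5, Pow(3, 2), Mul(4, 3)), -5), Add(2, 2)), 3) = Mul(Mul(Add(Add(-5, 9, 12), -5), 4), 3) = Mul(Mul(Add(16, -5), 4), 3) = Mul(Mul(11, 4), 3) = Mul(44, 3) = 132)
Mul(50, Add(39, N)) = Mul(50, Add(39, 132)) = Mul(50, 171) = 8550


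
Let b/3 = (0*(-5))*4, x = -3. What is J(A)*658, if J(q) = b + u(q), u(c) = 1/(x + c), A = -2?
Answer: -658/5 ≈ -131.60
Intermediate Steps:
b = 0 (b = 3*((0*(-5))*4) = 3*(0*4) = 3*0 = 0)
u(c) = 1/(-3 + c)
J(q) = 1/(-3 + q) (J(q) = 0 + 1/(-3 + q) = 1/(-3 + q))
J(A)*658 = 658/(-3 - 2) = 658/(-5) = -⅕*658 = -658/5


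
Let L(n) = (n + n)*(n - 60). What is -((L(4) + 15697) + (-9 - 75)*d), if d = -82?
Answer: -22137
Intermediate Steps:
L(n) = 2*n*(-60 + n) (L(n) = (2*n)*(-60 + n) = 2*n*(-60 + n))
-((L(4) + 15697) + (-9 - 75)*d) = -((2*4*(-60 + 4) + 15697) + (-9 - 75)*(-82)) = -((2*4*(-56) + 15697) - 84*(-82)) = -((-448 + 15697) + 6888) = -(15249 + 6888) = -1*22137 = -22137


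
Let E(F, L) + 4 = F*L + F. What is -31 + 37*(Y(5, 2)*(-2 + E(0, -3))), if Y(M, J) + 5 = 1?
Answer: 857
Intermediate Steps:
Y(M, J) = -4 (Y(M, J) = -5 + 1 = -4)
E(F, L) = -4 + F + F*L (E(F, L) = -4 + (F*L + F) = -4 + (F + F*L) = -4 + F + F*L)
-31 + 37*(Y(5, 2)*(-2 + E(0, -3))) = -31 + 37*(-4*(-2 + (-4 + 0 + 0*(-3)))) = -31 + 37*(-4*(-2 + (-4 + 0 + 0))) = -31 + 37*(-4*(-2 - 4)) = -31 + 37*(-4*(-6)) = -31 + 37*24 = -31 + 888 = 857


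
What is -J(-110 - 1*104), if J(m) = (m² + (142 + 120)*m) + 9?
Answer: 10263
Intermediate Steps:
J(m) = 9 + m² + 262*m (J(m) = (m² + 262*m) + 9 = 9 + m² + 262*m)
-J(-110 - 1*104) = -(9 + (-110 - 1*104)² + 262*(-110 - 1*104)) = -(9 + (-110 - 104)² + 262*(-110 - 104)) = -(9 + (-214)² + 262*(-214)) = -(9 + 45796 - 56068) = -1*(-10263) = 10263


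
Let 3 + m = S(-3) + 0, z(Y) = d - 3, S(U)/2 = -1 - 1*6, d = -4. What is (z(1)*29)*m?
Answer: 3451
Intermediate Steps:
S(U) = -14 (S(U) = 2*(-1 - 1*6) = 2*(-1 - 6) = 2*(-7) = -14)
z(Y) = -7 (z(Y) = -4 - 3 = -7)
m = -17 (m = -3 + (-14 + 0) = -3 - 14 = -17)
(z(1)*29)*m = -7*29*(-17) = -203*(-17) = 3451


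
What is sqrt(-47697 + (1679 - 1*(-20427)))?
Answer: I*sqrt(25591) ≈ 159.97*I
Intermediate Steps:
sqrt(-47697 + (1679 - 1*(-20427))) = sqrt(-47697 + (1679 + 20427)) = sqrt(-47697 + 22106) = sqrt(-25591) = I*sqrt(25591)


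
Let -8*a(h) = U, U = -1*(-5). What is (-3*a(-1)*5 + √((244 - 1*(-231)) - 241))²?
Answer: 20601/64 + 225*√26/4 ≈ 608.71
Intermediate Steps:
U = 5
a(h) = -5/8 (a(h) = -⅛*5 = -5/8)
(-3*a(-1)*5 + √((244 - 1*(-231)) - 241))² = (-3*(-5/8)*5 + √((244 - 1*(-231)) - 241))² = ((15/8)*5 + √((244 + 231) - 241))² = (75/8 + √(475 - 241))² = (75/8 + √234)² = (75/8 + 3*√26)²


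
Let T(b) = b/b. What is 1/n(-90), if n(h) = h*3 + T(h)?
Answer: -1/269 ≈ -0.0037175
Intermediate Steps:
T(b) = 1
n(h) = 1 + 3*h (n(h) = h*3 + 1 = 3*h + 1 = 1 + 3*h)
1/n(-90) = 1/(1 + 3*(-90)) = 1/(1 - 270) = 1/(-269) = -1/269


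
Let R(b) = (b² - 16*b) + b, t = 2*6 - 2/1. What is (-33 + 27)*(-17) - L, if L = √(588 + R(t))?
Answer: 102 - √538 ≈ 78.805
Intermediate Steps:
t = 10 (t = 12 - 2*1 = 12 - 2 = 10)
R(b) = b² - 15*b
L = √538 (L = √(588 + 10*(-15 + 10)) = √(588 + 10*(-5)) = √(588 - 50) = √538 ≈ 23.195)
(-33 + 27)*(-17) - L = (-33 + 27)*(-17) - √538 = -6*(-17) - √538 = 102 - √538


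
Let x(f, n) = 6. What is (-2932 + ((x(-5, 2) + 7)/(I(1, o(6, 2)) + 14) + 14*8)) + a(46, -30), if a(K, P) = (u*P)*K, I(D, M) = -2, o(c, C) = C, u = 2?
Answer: -66947/12 ≈ -5578.9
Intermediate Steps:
a(K, P) = 2*K*P (a(K, P) = (2*P)*K = 2*K*P)
(-2932 + ((x(-5, 2) + 7)/(I(1, o(6, 2)) + 14) + 14*8)) + a(46, -30) = (-2932 + ((6 + 7)/(-2 + 14) + 14*8)) + 2*46*(-30) = (-2932 + (13/12 + 112)) - 2760 = (-2932 + 1357/12) - 2760 = -33827/12 - 2760 = -66947/12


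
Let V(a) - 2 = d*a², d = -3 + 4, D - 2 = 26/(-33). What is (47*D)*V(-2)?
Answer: 3760/11 ≈ 341.82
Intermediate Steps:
D = 40/33 (D = 2 + 26/(-33) = 2 + 26*(-1/33) = 2 - 26/33 = 40/33 ≈ 1.2121)
d = 1
V(a) = 2 + a² (V(a) = 2 + 1*a² = 2 + a²)
(47*D)*V(-2) = (47*(40/33))*(2 + (-2)²) = 1880*(2 + 4)/33 = (1880/33)*6 = 3760/11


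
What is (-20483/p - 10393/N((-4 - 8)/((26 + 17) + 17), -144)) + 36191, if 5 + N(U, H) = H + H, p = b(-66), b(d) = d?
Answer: 706549015/19338 ≈ 36537.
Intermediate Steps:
p = -66
N(U, H) = -5 + 2*H (N(U, H) = -5 + (H + H) = -5 + 2*H)
(-20483/p - 10393/N((-4 - 8)/((26 + 17) + 17), -144)) + 36191 = (-20483/(-66) - 10393/(-5 + 2*(-144))) + 36191 = (-20483*(-1/66) - 10393/(-5 - 288)) + 36191 = (20483/66 - 10393/(-293)) + 36191 = (20483/66 - 10393*(-1/293)) + 36191 = (20483/66 + 10393/293) + 36191 = 6687457/19338 + 36191 = 706549015/19338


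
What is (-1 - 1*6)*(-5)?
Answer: 35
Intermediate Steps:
(-1 - 1*6)*(-5) = (-1 - 6)*(-5) = -7*(-5) = 35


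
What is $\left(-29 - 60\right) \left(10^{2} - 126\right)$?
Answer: $2314$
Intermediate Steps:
$\left(-29 - 60\right) \left(10^{2} - 126\right) = - 89 \left(100 - 126\right) = \left(-89\right) \left(-26\right) = 2314$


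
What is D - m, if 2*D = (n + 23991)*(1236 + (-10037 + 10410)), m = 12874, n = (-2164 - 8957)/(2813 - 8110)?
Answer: 102176876338/5297 ≈ 1.9290e+7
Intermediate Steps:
n = 11121/5297 (n = -11121/(-5297) = -11121*(-1/5297) = 11121/5297 ≈ 2.0995)
D = 102245069916/5297 (D = ((11121/5297 + 23991)*(1236 + (-10037 + 10410)))/2 = (127091448*(1236 + 373)/5297)/2 = ((127091448/5297)*1609)/2 = (1/2)*(204490139832/5297) = 102245069916/5297 ≈ 1.9302e+7)
D - m = 102245069916/5297 - 1*12874 = 102245069916/5297 - 12874 = 102176876338/5297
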